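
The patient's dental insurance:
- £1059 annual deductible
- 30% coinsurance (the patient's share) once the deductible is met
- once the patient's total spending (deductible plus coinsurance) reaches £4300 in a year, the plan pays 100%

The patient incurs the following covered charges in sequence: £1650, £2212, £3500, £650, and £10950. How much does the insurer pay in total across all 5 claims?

£14662

#1 (£1650): £1059 finishes the deductible; £591 goes to coinsurance; coinsurance £591 × 30% = £177.30. Cost to patient: £1236.30. OOP to date £1236.30. Plan pays £1650 − £1236.30 = £413.70.
#2 (£2212): deductible met; 30% of £2212 = £663.60. Cost to patient: £663.60. OOP to date £1899.90. Plan pays £2212 − £663.60 = £1548.40.
#3 (£3500): deductible already satisfied, so patient's share is 30% × £3500 = £1050. Cost to patient: £1050. OOP to date £2949.90. Plan pays £3500 − £1050 = £2450.
#4 (£650): deductible met; 30% of £650 = £195. Patient owes £195 (running OOP £3144.90). Plan pays £650 − £195 = £455.
#5 (£10950): deductible met; 30% of £10950 = £3285. That would push OOP to £6429.90, over the £4300 cap, so patient pays £4300 − £3144.90 = £1155.10. Plan pays £10950 − £1155.10 = £9794.90.
Insurer total = bills − patient's total = £18962 − £4300 = £14662.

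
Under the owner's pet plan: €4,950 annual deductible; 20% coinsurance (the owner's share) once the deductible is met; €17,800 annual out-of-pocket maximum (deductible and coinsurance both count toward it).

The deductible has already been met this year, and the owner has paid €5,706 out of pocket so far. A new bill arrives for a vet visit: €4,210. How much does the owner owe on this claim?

With the deductible met, the entire €4,210 is subject to coinsurance.
Coinsurance: €4,210 × 20% = €842.
Year-to-date out-of-pocket becomes €5,706 + €842 = €6,548, still under the €17,800 maximum, so no cap applies.

€842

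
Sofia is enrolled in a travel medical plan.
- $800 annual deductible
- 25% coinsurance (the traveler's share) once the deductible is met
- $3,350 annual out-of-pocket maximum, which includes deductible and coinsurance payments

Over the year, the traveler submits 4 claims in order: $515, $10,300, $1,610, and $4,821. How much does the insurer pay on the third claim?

$1,563.75

Bill 1, $515: entire amount goes to the deductible. Cost to traveler: $515. OOP to date $515. Plan pays $515 − $515 = $0.
Bill 2, $10,300: $285 finishes the deductible; $10,015 goes to coinsurance; 25% of $10,015 = $2,503.75. Traveler pays $2,788.75; OOP now $3,303.75. Plan pays $10,300 − $2,788.75 = $7,511.25.
Bill 3, $1,610: 25% coinsurance on $1,610 = $402.50. That would push OOP to $3,706.25, over the $3,350 cap, so traveler pays $3,350 − $3,303.75 = $46.25. Insurer: $1,610 − $46.25 = $1,563.75.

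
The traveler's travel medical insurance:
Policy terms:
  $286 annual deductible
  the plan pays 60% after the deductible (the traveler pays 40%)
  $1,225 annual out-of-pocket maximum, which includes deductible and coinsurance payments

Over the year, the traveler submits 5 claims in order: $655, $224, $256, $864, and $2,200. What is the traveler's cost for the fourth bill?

$345.60

Claim 1 ($655): deductible takes $286, $369 remains; coinsurance $369 × 40% = $147.60. Traveler owes $433.60 (running OOP $433.60).
Claim 2 ($224): 40% coinsurance on $224 = $89.60. Traveler pays $89.60; OOP now $523.20.
Claim 3 ($256): 40% coinsurance on $256 = $102.40. Traveler owes $102.40 (running OOP $625.60).
Claim 4 ($864): deductible met; 40% of $864 = $345.60. Traveler pays $345.60; OOP now $971.20.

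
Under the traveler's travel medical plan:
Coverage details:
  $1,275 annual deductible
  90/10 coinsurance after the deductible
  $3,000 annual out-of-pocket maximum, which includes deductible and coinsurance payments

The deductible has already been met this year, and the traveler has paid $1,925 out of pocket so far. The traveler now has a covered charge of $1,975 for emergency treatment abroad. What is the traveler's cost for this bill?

$197.50

With the deductible met, the entire $1,975 is subject to coinsurance.
10% of $1,975 = $197.50 falls to the traveler.
Year-to-date out-of-pocket becomes $1,925 + $197.50 = $2,122.50, still under the $3,000 maximum, so no cap applies.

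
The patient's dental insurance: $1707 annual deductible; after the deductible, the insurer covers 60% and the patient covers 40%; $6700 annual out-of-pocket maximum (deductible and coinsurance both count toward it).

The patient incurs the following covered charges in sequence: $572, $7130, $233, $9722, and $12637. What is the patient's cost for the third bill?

$93.20

Claim 1 — $572: all of it applies to the deductible. Patient owes $572 (running OOP $572).
Claim 2 — $7130: $1135 to deductible, leaving $5995; 40% of $5995 = $2398. Cost to patient: $3533. OOP to date $4105.
Claim 3 — $233: 40% coinsurance on $233 = $93.20. Patient owes $93.20 (running OOP $4198.20).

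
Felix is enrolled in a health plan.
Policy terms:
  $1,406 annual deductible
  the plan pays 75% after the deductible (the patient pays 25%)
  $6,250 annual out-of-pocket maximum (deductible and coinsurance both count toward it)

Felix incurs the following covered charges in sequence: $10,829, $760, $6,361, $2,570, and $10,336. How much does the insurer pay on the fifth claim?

$10,270.50

Claim 1 ($10,829): $1,406 to deductible, leaving $9,423; coinsurance $9,423 × 25% = $2,355.75. Cost to patient: $3,761.75. OOP to date $3,761.75. Plan pays $10,829 − $3,761.75 = $7,067.25.
Claim 2 ($760): deductible met; 25% of $760 = $190. Patient owes $190 (running OOP $3,951.75). Insurer: $760 − $190 = $570.
Claim 3 ($6,361): deductible already satisfied, so patient's share is 25% × $6,361 = $1,590.25. Patient pays $1,590.25; OOP now $5,542. Insurer: $6,361 − $1,590.25 = $4,770.75.
Claim 4 ($2,570): deductible met; 25% of $2,570 = $642.50. Patient owes $642.50 (running OOP $6,184.50). Plan pays $2,570 − $642.50 = $1,927.50.
Claim 5 ($10,336): deductible already satisfied, so patient's share is 25% × $10,336 = $2,584. OOP would hit $8,768.50 > $6,250, so the cap limits the patient to $6,250 − $6,184.50 = $65.50. Plan pays $10,336 − $65.50 = $10,270.50.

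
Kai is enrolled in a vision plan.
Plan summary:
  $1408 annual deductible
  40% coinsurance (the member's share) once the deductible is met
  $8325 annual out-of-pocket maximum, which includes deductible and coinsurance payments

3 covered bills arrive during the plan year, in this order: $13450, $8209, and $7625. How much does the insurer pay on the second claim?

Claim 1 ($13450): deductible takes $1408, $12042 remains; coinsurance $12042 × 40% = $4816.80. Member owes $6224.80 (running OOP $6224.80). Insurer: $13450 − $6224.80 = $7225.20.
Claim 2 ($8209): deductible already satisfied, so member's share is 40% × $8209 = $3283.60. Adding that to $6224.80 gives $9508.40, past the $8325 cap; member pays only $8325 − $6224.80 = $2100.20. Plan pays $8209 − $2100.20 = $6108.80.

$6108.80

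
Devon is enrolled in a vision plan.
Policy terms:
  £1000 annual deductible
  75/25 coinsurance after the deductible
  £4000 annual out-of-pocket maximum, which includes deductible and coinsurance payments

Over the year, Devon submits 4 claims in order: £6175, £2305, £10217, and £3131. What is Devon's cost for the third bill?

Bill 1, £6175: £1000 finishes the deductible; £5175 goes to coinsurance; coinsurance £5175 × 25% = £1293.75. Cost to member: £2293.75. OOP to date £2293.75.
Bill 2, £2305: 25% coinsurance on £2305 = £576.25. Member owes £576.25 (running OOP £2870).
Bill 3, £10217: 25% coinsurance on £10217 = £2554.25. That would push OOP to £5424.25, over the £4000 cap, so member pays £4000 − £2870 = £1130.

£1130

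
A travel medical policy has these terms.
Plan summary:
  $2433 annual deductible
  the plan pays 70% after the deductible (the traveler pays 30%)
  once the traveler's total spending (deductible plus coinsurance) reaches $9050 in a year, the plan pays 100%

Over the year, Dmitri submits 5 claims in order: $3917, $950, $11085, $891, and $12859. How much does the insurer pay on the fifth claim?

#1 ($3917): $2433 finishes the deductible; $1484 goes to coinsurance; traveler's 30% is $445.20. Traveler owes $2878.20 (running OOP $2878.20). Plan pays $3917 − $2878.20 = $1038.80.
#2 ($950): 30% coinsurance on $950 = $285. Traveler owes $285 (running OOP $3163.20). Insurer: $950 − $285 = $665.
#3 ($11085): 30% coinsurance on $11085 = $3325.50. Traveler pays $3325.50; OOP now $6488.70. Plan pays $11085 − $3325.50 = $7759.50.
#4 ($891): deductible met; 30% of $891 = $267.30. Traveler owes $267.30 (running OOP $6756). Insurer: $891 − $267.30 = $623.70.
#5 ($12859): deductible met; 30% of $12859 = $3857.70. OOP would hit $10613.70 > $9050, so the cap limits the traveler to $9050 − $6756 = $2294. Insurer: $12859 − $2294 = $10565.

$10565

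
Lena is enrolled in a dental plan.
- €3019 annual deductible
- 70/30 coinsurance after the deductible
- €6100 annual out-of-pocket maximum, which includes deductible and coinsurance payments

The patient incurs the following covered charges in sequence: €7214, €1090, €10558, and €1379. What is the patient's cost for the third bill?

Claim 1 — €7214: €3019 to deductible, leaving €4195; 30% of €4195 = €1258.50. Cost to patient: €4277.50. OOP to date €4277.50.
Claim 2 — €1090: 30% coinsurance on €1090 = €327. Patient owes €327 (running OOP €4604.50).
Claim 3 — €10558: 30% coinsurance on €10558 = €3167.40. That would push OOP to €7771.90, over the €6100 cap, so patient pays €6100 − €4604.50 = €1495.50.

€1495.50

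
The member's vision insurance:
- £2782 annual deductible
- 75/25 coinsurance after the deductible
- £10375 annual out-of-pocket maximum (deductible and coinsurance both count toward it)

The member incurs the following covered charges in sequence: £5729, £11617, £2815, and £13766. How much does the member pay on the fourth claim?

Claim 1 — £5729: £2782 to deductible, leaving £2947; member's 25% is £736.75. Member pays £3518.75; OOP now £3518.75.
Claim 2 — £11617: deductible already satisfied, so member's share is 25% × £11617 = £2904.25. Member owes £2904.25 (running OOP £6423).
Claim 3 — £2815: 25% coinsurance on £2815 = £703.75. Member pays £703.75; OOP now £7126.75.
Claim 4 — £13766: deductible already satisfied, so member's share is 25% × £13766 = £3441.50. OOP would hit £10568.25 > £10375, so the cap limits the member to £10375 − £7126.75 = £3248.25.

£3248.25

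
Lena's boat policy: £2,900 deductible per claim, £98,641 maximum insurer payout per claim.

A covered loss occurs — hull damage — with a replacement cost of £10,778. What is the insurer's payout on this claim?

£7,878

Less the £2,900 deductible: £10,778 − £2,900 = £7,878.
£7,878 ≤ £98,641, so the limit doesn't bind; insurer pays £7,878.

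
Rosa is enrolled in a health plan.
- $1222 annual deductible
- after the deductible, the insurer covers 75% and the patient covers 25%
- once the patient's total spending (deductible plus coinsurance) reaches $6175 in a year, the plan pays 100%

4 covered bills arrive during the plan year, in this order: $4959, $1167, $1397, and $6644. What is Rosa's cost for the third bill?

#1 ($4959): deductible takes $1222, $3737 remains; coinsurance $3737 × 25% = $934.25. Patient owes $2156.25 (running OOP $2156.25).
#2 ($1167): 25% coinsurance on $1167 = $291.75. Patient pays $291.75; OOP now $2448.
#3 ($1397): 25% coinsurance on $1397 = $349.25. Cost to patient: $349.25. OOP to date $2797.25.

$349.25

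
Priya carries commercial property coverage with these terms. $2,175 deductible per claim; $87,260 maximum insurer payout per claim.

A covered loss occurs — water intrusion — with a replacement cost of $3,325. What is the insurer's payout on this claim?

$1,150

After the deductible, $3,325 − $2,175 = $1,150 remains.
$1,150 ≤ $87,260, so the limit doesn't bind; insurer pays $1,150.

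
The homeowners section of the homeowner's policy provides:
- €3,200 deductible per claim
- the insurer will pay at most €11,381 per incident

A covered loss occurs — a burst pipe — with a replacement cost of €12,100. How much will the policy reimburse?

€8,900

After the deductible, €12,100 − €3,200 = €8,900 remains.
€8,900 is within the €11,381 limit, so the insurer pays €8,900.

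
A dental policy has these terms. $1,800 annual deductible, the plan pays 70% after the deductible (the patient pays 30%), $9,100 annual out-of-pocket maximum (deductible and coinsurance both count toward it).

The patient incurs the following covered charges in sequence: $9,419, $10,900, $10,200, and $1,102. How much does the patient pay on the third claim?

$1,744.30

Bill 1, $9,419: $1,800 finishes the deductible; $7,619 goes to coinsurance; coinsurance $7,619 × 30% = $2,285.70. Cost to patient: $4,085.70. OOP to date $4,085.70.
Bill 2, $10,900: deductible met; 30% of $10,900 = $3,270. Patient pays $3,270; OOP now $7,355.70.
Bill 3, $10,200: deductible already satisfied, so patient's share is 30% × $10,200 = $3,060. That would push OOP to $10,415.70, over the $9,100 cap, so patient pays $9,100 − $7,355.70 = $1,744.30.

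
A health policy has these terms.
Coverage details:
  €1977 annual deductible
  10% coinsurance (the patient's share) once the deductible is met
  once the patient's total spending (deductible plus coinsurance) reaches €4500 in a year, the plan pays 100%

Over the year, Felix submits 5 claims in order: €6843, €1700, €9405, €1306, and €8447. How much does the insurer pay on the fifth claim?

€7651.70

Claim 1 — €6843: €1977 to deductible, leaving €4866; 10% of €4866 = €486.60. Cost to patient: €2463.60. OOP to date €2463.60. Insurer: €6843 − €2463.60 = €4379.40.
Claim 2 — €1700: deductible already satisfied, so patient's share is 10% × €1700 = €170. Patient owes €170 (running OOP €2633.60). Insurer: €1700 − €170 = €1530.
Claim 3 — €9405: deductible met; 10% of €9405 = €940.50. Patient owes €940.50 (running OOP €3574.10). Insurer: €9405 − €940.50 = €8464.50.
Claim 4 — €1306: 10% coinsurance on €1306 = €130.60. Patient owes €130.60 (running OOP €3704.70). Insurer: €1306 − €130.60 = €1175.40.
Claim 5 — €8447: deductible already satisfied, so patient's share is 10% × €8447 = €844.70. That would push OOP to €4549.40, over the €4500 cap, so patient pays €4500 − €3704.70 = €795.30. Plan pays €8447 − €795.30 = €7651.70.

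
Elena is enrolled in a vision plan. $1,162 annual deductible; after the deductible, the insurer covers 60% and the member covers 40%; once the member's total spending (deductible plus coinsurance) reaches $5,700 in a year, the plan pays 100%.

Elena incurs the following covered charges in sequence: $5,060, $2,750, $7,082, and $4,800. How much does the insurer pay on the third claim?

Bill 1, $5,060: $1,162 to deductible, leaving $3,898; coinsurance $3,898 × 40% = $1,559.20. Member owes $2,721.20 (running OOP $2,721.20). Insurer: $5,060 − $2,721.20 = $2,338.80.
Bill 2, $2,750: deductible already satisfied, so member's share is 40% × $2,750 = $1,100. Member owes $1,100 (running OOP $3,821.20). Plan pays $2,750 − $1,100 = $1,650.
Bill 3, $7,082: deductible met; 40% of $7,082 = $2,832.80. Adding that to $3,821.20 gives $6,654, past the $5,700 cap; member pays only $5,700 − $3,821.20 = $1,878.80. Insurer: $7,082 − $1,878.80 = $5,203.20.

$5,203.20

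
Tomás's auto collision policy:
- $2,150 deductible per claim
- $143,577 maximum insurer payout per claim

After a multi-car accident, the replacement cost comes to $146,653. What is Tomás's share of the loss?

$3,076

After the deductible, $146,653 − $2,150 = $144,503 remains.
Since $144,503 > $143,577, the payout is capped at $143,577.
Driver's share is the uncovered remainder: $146,653 − $143,577 = $3,076.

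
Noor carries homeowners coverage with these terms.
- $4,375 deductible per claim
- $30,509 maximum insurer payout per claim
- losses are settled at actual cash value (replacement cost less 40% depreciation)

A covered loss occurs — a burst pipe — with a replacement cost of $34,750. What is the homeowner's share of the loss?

At 40% depreciation, ACV = $34,750 − $13,900 = $20,850.
Less the $4,375 deductible: $20,850 − $4,375 = $16,475.
$16,475 ≤ $30,509, so the limit doesn't bind; insurer pays $16,475.
Homeowner's share is the uncovered remainder: $34,750 − $16,475 = $18,275.

$18,275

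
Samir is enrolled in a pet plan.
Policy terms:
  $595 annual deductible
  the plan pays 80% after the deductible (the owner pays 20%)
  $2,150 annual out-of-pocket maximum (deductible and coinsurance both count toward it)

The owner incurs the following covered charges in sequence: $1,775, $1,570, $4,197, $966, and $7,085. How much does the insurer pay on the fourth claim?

$800.40

#1 ($1,775): $595 to deductible, leaving $1,180; coinsurance $1,180 × 20% = $236. Owner owes $831 (running OOP $831). Insurer: $1,775 − $831 = $944.
#2 ($1,570): deductible already satisfied, so owner's share is 20% × $1,570 = $314. Owner owes $314 (running OOP $1,145). Plan pays $1,570 − $314 = $1,256.
#3 ($4,197): 20% coinsurance on $4,197 = $839.40. Owner owes $839.40 (running OOP $1,984.40). Plan pays $4,197 − $839.40 = $3,357.60.
#4 ($966): deductible met; 20% of $966 = $193.20. That would push OOP to $2,177.60, over the $2,150 cap, so owner pays $2,150 − $1,984.40 = $165.60. Plan pays $966 − $165.60 = $800.40.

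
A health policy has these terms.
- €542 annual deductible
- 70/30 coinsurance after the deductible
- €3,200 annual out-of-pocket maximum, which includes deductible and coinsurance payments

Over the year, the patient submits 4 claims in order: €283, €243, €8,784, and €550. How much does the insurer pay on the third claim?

€6,137.60

Claim 1 — €283: all of it applies to the deductible. Patient pays €283; OOP now €283. Plan pays €283 − €283 = €0.
Claim 2 — €243: entire amount goes to the deductible. Patient pays €243; OOP now €526. Insurer: €243 − €243 = €0.
Claim 3 — €8,784: deductible takes €16, €8,768 remains; 30% of €8,768 = €2,630.40. Cost to patient: €2,646.40. OOP to date €3,172.40. Insurer: €8,784 − €2,646.40 = €6,137.60.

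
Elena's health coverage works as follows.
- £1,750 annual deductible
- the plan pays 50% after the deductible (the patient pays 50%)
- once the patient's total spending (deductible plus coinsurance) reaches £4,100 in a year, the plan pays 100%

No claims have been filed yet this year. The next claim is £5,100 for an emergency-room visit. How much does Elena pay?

£3,425

Deductible not yet touched, so the first £1,750 of the bill goes to the deductible.
That leaves £5,100 − £1,750 = £3,350 for coinsurance.
50% of £3,350 = £1,675 falls to the patient.
Patient responsibility before any cap: £1,750 + £1,675 = £3,425.
Cumulative spending £0 + £3,425 = £3,425 stays under the £4,100 maximum.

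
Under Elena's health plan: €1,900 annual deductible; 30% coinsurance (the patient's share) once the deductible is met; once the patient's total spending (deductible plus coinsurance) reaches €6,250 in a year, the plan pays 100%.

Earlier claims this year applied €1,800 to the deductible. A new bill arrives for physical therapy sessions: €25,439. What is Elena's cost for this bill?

€4,450

€1,800 of the €1,900 deductible is already met, leaving €100.
That leaves €25,439 − €100 = €25,339 for coinsurance.
30% of €25,339 = €7,601.70 falls to the patient.
Patient responsibility before any cap: €100 + €7,601.70 = €7,701.70.
That would bring total out-of-pocket to €9,501.70, past the €6,250 cap. The patient is capped at €6,250 − €1,800 = €4,450 on this claim.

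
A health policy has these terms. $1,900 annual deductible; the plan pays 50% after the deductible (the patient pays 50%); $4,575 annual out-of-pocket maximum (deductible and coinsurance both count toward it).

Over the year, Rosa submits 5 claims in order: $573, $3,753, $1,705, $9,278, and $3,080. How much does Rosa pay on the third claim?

$852.50

Claim 1 — $573: all of it applies to the deductible. Patient owes $573 (running OOP $573).
Claim 2 — $3,753: $1,327 to deductible, leaving $2,426; patient's 50% is $1,213. Cost to patient: $2,540. OOP to date $3,113.
Claim 3 — $1,705: 50% coinsurance on $1,705 = $852.50. Patient owes $852.50 (running OOP $3,965.50).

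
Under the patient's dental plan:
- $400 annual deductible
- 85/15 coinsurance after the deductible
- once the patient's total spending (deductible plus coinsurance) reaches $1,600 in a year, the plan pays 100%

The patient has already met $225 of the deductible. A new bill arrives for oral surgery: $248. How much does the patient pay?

Remaining deductible: $400 − $225 = $175.
After the $175 deductible portion, $248 − $175 = $73 is subject to coinsurance.
15% of $73 = $10.95 falls to the patient.
So the patient owes $175 + $10.95 = $185.95 before any cap.
Year-to-date out-of-pocket becomes $225 + $185.95 = $410.95, still under the $1,600 maximum, so no cap applies.

$185.95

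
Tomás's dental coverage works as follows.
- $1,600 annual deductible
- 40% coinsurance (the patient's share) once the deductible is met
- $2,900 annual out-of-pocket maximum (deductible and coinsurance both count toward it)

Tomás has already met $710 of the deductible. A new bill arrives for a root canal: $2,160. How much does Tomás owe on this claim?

Remaining deductible: $1,600 − $710 = $890.
The remaining $1,270 (= $2,160 − $890) moves to coinsurance.
Coinsurance: $1,270 × 40% = $508.
So the patient owes $890 + $508 = $1,398 before any cap.
Total out-of-pocket so far would be $710 + $1,398 = $2,108, below the $2,900 cap — no reduction.

$1,398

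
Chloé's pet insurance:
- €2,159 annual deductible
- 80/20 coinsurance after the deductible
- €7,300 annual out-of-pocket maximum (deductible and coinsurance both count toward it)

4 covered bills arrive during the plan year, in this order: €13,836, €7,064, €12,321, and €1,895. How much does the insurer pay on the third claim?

Bill 1, €13,836: €2,159 finishes the deductible; €11,677 goes to coinsurance; 20% of €11,677 = €2,335.40. Owner pays €4,494.40; OOP now €4,494.40. Insurer: €13,836 − €4,494.40 = €9,341.60.
Bill 2, €7,064: 20% coinsurance on €7,064 = €1,412.80. Cost to owner: €1,412.80. OOP to date €5,907.20. Insurer: €7,064 − €1,412.80 = €5,651.20.
Bill 3, €12,321: deductible already satisfied, so owner's share is 20% × €12,321 = €2,464.20. That would push OOP to €8,371.40, over the €7,300 cap, so owner pays €7,300 − €5,907.20 = €1,392.80. Plan pays €12,321 − €1,392.80 = €10,928.20.

€10,928.20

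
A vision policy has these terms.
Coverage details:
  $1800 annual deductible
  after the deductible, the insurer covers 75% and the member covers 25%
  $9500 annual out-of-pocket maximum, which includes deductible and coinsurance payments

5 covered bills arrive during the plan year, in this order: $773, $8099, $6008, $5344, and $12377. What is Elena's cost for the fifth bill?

#1 ($773): all of it applies to the deductible. Cost to member: $773. OOP to date $773.
#2 ($8099): $1027 finishes the deductible; $7072 goes to coinsurance; 25% of $7072 = $1768. Cost to member: $2795. OOP to date $3568.
#3 ($6008): deductible already satisfied, so member's share is 25% × $6008 = $1502. Cost to member: $1502. OOP to date $5070.
#4 ($5344): 25% coinsurance on $5344 = $1336. Cost to member: $1336. OOP to date $6406.
#5 ($12377): deductible already satisfied, so member's share is 25% × $12377 = $3094.25. OOP would hit $9500.25 > $9500, so the cap limits the member to $9500 − $6406 = $3094.

$3094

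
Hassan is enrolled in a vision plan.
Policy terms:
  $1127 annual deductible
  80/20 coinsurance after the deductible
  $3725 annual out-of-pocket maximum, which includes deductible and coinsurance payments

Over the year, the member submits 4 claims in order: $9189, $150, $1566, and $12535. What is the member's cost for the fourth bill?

Claim 1 ($9189): $1127 to deductible, leaving $8062; 20% of $8062 = $1612.40. Member owes $2739.40 (running OOP $2739.40).
Claim 2 ($150): deductible already satisfied, so member's share is 20% × $150 = $30. Cost to member: $30. OOP to date $2769.40.
Claim 3 ($1566): 20% coinsurance on $1566 = $313.20. Member pays $313.20; OOP now $3082.60.
Claim 4 ($12535): deductible met; 20% of $12535 = $2507. That would push OOP to $5589.60, over the $3725 cap, so member pays $3725 − $3082.60 = $642.40.

$642.40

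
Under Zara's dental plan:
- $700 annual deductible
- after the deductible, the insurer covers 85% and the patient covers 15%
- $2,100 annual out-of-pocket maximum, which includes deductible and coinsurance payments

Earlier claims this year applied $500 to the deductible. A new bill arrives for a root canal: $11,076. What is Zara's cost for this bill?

Remaining deductible: $700 − $500 = $200.
After the $200 deductible portion, $11,076 − $200 = $10,876 is subject to coinsurance.
15% of $10,876 = $1,631.40 falls to the patient.
So the patient owes $200 + $1,631.40 = $1,831.40 before any cap.
That would bring total out-of-pocket to $2,331.40, past the $2,100 cap. The patient is capped at $2,100 − $500 = $1,600 on this claim.

$1,600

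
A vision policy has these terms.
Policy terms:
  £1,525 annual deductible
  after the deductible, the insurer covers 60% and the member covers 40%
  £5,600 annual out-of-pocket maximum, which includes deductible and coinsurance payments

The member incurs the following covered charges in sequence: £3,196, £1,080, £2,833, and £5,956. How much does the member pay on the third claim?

#1 (£3,196): £1,525 to deductible, leaving £1,671; member's 40% is £668.40. Member owes £2,193.40 (running OOP £2,193.40).
#2 (£1,080): 40% coinsurance on £1,080 = £432. Member owes £432 (running OOP £2,625.40).
#3 (£2,833): deductible already satisfied, so member's share is 40% × £2,833 = £1,133.20. Member pays £1,133.20; OOP now £3,758.60.

£1,133.20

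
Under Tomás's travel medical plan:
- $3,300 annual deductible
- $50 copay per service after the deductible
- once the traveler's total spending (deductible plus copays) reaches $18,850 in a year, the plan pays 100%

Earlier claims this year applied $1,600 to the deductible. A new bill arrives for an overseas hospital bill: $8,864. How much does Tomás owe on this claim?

$1,600 of the $3,300 deductible is already met, leaving $1,700.
The remaining $7,164 (= $8,864 − $1,700) moves to the copay.
Copay on this service: $50.
So the traveler owes $1,700 + $50 = $1,750 before any cap.
Cumulative spending $1,600 + $1,750 = $3,350 stays under the $18,850 maximum.

$1,750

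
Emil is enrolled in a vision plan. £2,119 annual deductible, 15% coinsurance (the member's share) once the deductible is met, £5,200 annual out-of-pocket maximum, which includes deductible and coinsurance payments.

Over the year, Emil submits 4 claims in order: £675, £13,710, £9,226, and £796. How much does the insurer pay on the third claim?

Bill 1, £675: all of it applies to the deductible. Member pays £675; OOP now £675. Plan pays £675 − £675 = £0.
Bill 2, £13,710: £1,444 finishes the deductible; £12,266 goes to coinsurance; member's 15% is £1,839.90. Cost to member: £3,283.90. OOP to date £3,958.90. Plan pays £13,710 − £3,283.90 = £10,426.10.
Bill 3, £9,226: deductible already satisfied, so member's share is 15% × £9,226 = £1,383.90. OOP would hit £5,342.80 > £5,200, so the cap limits the member to £5,200 − £3,958.90 = £1,241.10. Plan pays £9,226 − £1,241.10 = £7,984.90.

£7,984.90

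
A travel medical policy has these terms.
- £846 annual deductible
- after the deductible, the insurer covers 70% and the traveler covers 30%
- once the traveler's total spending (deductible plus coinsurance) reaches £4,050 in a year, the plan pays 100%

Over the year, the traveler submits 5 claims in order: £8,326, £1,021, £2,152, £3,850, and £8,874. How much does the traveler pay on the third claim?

Bill 1, £8,326: £846 to deductible, leaving £7,480; traveler's 30% is £2,244. Traveler pays £3,090; OOP now £3,090.
Bill 2, £1,021: deductible met; 30% of £1,021 = £306.30. Traveler owes £306.30 (running OOP £3,396.30).
Bill 3, £2,152: deductible met; 30% of £2,152 = £645.60. Traveler owes £645.60 (running OOP £4,041.90).

£645.60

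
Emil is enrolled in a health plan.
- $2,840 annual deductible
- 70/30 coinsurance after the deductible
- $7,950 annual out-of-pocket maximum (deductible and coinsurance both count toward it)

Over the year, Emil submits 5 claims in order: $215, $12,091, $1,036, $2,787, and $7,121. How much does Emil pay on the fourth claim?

$836.10

#1 ($215): all of it applies to the deductible. Patient owes $215 (running OOP $215).
#2 ($12,091): $2,625 to deductible, leaving $9,466; 30% of $9,466 = $2,839.80. Cost to patient: $5,464.80. OOP to date $5,679.80.
#3 ($1,036): 30% coinsurance on $1,036 = $310.80. Patient pays $310.80; OOP now $5,990.60.
#4 ($2,787): 30% coinsurance on $2,787 = $836.10. Cost to patient: $836.10. OOP to date $6,826.70.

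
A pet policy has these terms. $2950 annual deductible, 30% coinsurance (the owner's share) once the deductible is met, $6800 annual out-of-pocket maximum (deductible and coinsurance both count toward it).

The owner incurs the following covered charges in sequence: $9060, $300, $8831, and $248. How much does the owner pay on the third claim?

$1927

Claim 1 ($9060): deductible takes $2950, $6110 remains; 30% of $6110 = $1833. Cost to owner: $4783. OOP to date $4783.
Claim 2 ($300): deductible met; 30% of $300 = $90. Owner owes $90 (running OOP $4873).
Claim 3 ($8831): deductible met; 30% of $8831 = $2649.30. That would push OOP to $7522.30, over the $6800 cap, so owner pays $6800 − $4873 = $1927.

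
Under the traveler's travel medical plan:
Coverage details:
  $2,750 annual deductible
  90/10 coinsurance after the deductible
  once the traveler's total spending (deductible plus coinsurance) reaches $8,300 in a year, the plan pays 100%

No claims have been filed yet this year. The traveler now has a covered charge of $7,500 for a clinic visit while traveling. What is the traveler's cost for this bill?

Deductible not yet touched, so the first $2,750 of the bill goes to the deductible.
That leaves $7,500 − $2,750 = $4,750 for coinsurance.
Coinsurance: $4,750 × 10% = $475.
That puts the traveler's cost at $2,750 + $475 = $3,225 before any cap.
Total out-of-pocket so far would be $0 + $3,225 = $3,225, below the $8,300 cap — no reduction.

$3,225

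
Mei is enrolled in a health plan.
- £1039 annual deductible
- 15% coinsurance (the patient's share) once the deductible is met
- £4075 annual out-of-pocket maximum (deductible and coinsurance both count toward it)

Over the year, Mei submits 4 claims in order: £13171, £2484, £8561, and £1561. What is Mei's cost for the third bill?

Bill 1, £13171: £1039 finishes the deductible; £12132 goes to coinsurance; coinsurance £12132 × 15% = £1819.80. Cost to patient: £2858.80. OOP to date £2858.80.
Bill 2, £2484: deductible met; 15% of £2484 = £372.60. Patient pays £372.60; OOP now £3231.40.
Bill 3, £8561: deductible met; 15% of £8561 = £1284.15. That would push OOP to £4515.55, over the £4075 cap, so patient pays £4075 − £3231.40 = £843.60.

£843.60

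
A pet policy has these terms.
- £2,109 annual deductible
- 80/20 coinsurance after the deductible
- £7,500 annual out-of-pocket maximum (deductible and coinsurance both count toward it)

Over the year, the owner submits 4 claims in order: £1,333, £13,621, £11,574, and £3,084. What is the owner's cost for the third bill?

£2,314.80

#1 (£1,333): fully absorbed by the deductible. Owner pays £1,333; OOP now £1,333.
#2 (£13,621): deductible takes £776, £12,845 remains; coinsurance £12,845 × 20% = £2,569. Owner owes £3,345 (running OOP £4,678).
#3 (£11,574): deductible met; 20% of £11,574 = £2,314.80. Owner owes £2,314.80 (running OOP £6,992.80).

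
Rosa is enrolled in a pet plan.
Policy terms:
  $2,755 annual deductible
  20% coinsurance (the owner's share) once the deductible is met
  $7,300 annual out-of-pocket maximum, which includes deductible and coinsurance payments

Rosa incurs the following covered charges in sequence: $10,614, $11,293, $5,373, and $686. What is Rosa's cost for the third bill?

Bill 1, $10,614: deductible takes $2,755, $7,859 remains; 20% of $7,859 = $1,571.80. Owner owes $4,326.80 (running OOP $4,326.80).
Bill 2, $11,293: 20% coinsurance on $11,293 = $2,258.60. Owner pays $2,258.60; OOP now $6,585.40.
Bill 3, $5,373: deductible already satisfied, so owner's share is 20% × $5,373 = $1,074.60. OOP would hit $7,660 > $7,300, so the cap limits the owner to $7,300 − $6,585.40 = $714.60.

$714.60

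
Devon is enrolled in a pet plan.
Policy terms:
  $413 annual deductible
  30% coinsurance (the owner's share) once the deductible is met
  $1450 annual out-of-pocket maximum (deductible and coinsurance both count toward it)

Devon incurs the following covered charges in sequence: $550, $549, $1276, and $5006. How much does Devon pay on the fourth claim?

#1 ($550): $413 to deductible, leaving $137; owner's 30% is $41.10. Owner owes $454.10 (running OOP $454.10).
#2 ($549): deductible met; 30% of $549 = $164.70. Owner pays $164.70; OOP now $618.80.
#3 ($1276): 30% coinsurance on $1276 = $382.80. Owner owes $382.80 (running OOP $1001.60).
#4 ($5006): deductible already satisfied, so owner's share is 30% × $5006 = $1501.80. Adding that to $1001.60 gives $2503.40, past the $1450 cap; owner pays only $1450 − $1001.60 = $448.40.

$448.40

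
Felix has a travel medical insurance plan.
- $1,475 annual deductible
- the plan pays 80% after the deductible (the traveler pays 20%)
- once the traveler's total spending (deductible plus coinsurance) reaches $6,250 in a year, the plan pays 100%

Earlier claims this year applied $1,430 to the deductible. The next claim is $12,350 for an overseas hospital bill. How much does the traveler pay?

Deductible still to meet: $1,475 − $1,430 = $45.
The remaining $12,305 (= $12,350 − $45) moves to coinsurance.
20% of $12,305 = $2,461 falls to the traveler.
So the traveler owes $45 + $2,461 = $2,506 before any cap.
Year-to-date out-of-pocket becomes $1,430 + $2,506 = $3,936, still under the $6,250 maximum, so no cap applies.

$2,506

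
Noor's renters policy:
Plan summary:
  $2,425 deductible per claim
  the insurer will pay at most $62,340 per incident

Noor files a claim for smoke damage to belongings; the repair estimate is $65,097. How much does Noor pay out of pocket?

After the deductible, $65,097 − $2,425 = $62,672 remains.
$62,672 exceeds the $62,340 limit, so the insurer pays the limit: $62,340.
The tenant bears the rest of the original loss: $65,097 − $62,340 = $2,757.

$2,757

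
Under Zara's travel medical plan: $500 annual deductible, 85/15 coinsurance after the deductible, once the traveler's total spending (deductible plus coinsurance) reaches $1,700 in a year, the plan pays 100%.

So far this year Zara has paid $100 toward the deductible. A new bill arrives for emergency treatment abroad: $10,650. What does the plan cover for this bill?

Remaining deductible: $500 − $100 = $400.
The remaining $10,250 (= $10,650 − $400) moves to coinsurance.
Coinsurance: $10,250 × 15% = $1,537.50.
That puts the traveler's cost at $400 + $1,537.50 = $1,937.50 before any cap.
Year-to-date out-of-pocket would reach $100 + $1,937.50 = $2,037.50, above the $1,700 maximum, so the traveler pays only $1,700 − $100 = $1,600.
The plan picks up $10,650 − $1,600 = $9,050.

$9,050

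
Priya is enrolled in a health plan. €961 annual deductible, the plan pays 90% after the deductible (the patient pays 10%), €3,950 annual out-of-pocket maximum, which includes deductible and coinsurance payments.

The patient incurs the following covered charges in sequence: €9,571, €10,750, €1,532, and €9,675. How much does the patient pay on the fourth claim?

€899.80

Claim 1 (€9,571): deductible takes €961, €8,610 remains; patient's 10% is €861. Patient owes €1,822 (running OOP €1,822).
Claim 2 (€10,750): 10% coinsurance on €10,750 = €1,075. Patient owes €1,075 (running OOP €2,897).
Claim 3 (€1,532): deductible already satisfied, so patient's share is 10% × €1,532 = €153.20. Cost to patient: €153.20. OOP to date €3,050.20.
Claim 4 (€9,675): deductible met; 10% of €9,675 = €967.50. That would push OOP to €4,017.70, over the €3,950 cap, so patient pays €3,950 − €3,050.20 = €899.80.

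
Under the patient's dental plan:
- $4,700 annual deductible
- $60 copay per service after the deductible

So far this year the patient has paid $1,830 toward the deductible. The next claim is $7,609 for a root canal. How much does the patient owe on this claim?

Remaining deductible: $4,700 − $1,830 = $2,870.
After the $2,870 deductible portion, $7,609 − $2,870 = $4,739 is subject to the copay.
Copay on this service: $60.
So the patient owes $2,870 + $60 = $2,930.

$2,930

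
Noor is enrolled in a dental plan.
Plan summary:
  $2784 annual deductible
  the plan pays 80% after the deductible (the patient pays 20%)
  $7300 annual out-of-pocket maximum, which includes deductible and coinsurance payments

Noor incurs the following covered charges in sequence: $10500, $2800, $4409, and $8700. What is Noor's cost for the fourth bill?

Claim 1 — $10500: deductible takes $2784, $7716 remains; coinsurance $7716 × 20% = $1543.20. Patient owes $4327.20 (running OOP $4327.20).
Claim 2 — $2800: deductible met; 20% of $2800 = $560. Cost to patient: $560. OOP to date $4887.20.
Claim 3 — $4409: deductible already satisfied, so patient's share is 20% × $4409 = $881.80. Cost to patient: $881.80. OOP to date $5769.
Claim 4 — $8700: 20% coinsurance on $8700 = $1740. That would push OOP to $7509, over the $7300 cap, so patient pays $7300 − $5769 = $1531.

$1531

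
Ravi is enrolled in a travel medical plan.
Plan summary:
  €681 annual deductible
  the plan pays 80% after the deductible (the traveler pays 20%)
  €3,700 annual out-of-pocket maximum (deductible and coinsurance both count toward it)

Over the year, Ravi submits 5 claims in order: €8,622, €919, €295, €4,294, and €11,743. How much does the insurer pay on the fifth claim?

€11,413.80

Bill 1, €8,622: €681 finishes the deductible; €7,941 goes to coinsurance; traveler's 20% is €1,588.20. Cost to traveler: €2,269.20. OOP to date €2,269.20. Insurer: €8,622 − €2,269.20 = €6,352.80.
Bill 2, €919: deductible met; 20% of €919 = €183.80. Cost to traveler: €183.80. OOP to date €2,453. Plan pays €919 − €183.80 = €735.20.
Bill 3, €295: deductible already satisfied, so traveler's share is 20% × €295 = €59. Traveler owes €59 (running OOP €2,512). Plan pays €295 − €59 = €236.
Bill 4, €4,294: deductible already satisfied, so traveler's share is 20% × €4,294 = €858.80. Traveler pays €858.80; OOP now €3,370.80. Insurer: €4,294 − €858.80 = €3,435.20.
Bill 5, €11,743: deductible met; 20% of €11,743 = €2,348.60. That would push OOP to €5,719.40, over the €3,700 cap, so traveler pays €3,700 − €3,370.80 = €329.20. Insurer: €11,743 − €329.20 = €11,413.80.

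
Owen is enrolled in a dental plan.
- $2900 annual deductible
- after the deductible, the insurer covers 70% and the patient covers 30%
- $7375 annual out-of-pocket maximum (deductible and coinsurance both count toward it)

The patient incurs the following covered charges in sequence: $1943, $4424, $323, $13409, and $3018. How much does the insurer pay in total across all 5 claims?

$15742

Bill 1, $1943: all of it applies to the deductible. Patient owes $1943 (running OOP $1943). Insurer: $1943 − $1943 = $0.
Bill 2, $4424: $957 to deductible, leaving $3467; patient's 30% is $1040.10. Cost to patient: $1997.10. OOP to date $3940.10. Plan pays $4424 − $1997.10 = $2426.90.
Bill 3, $323: deductible already satisfied, so patient's share is 30% × $323 = $96.90. Patient pays $96.90; OOP now $4037. Plan pays $323 − $96.90 = $226.10.
Bill 4, $13409: deductible met; 30% of $13409 = $4022.70. Adding that to $4037 gives $8059.70, past the $7375 cap; patient pays only $7375 − $4037 = $3338. Plan pays $13409 − $3338 = $10071.
Bill 5, $3018: 30% coinsurance on $3018 = $905.40. Adding that to $7375 gives $8280.40, past the $7375 cap; patient pays only $7375 − $7375 = $0. Insurer: $3018 − $0 = $3018.
Insurer total: $0 + $2426.90 + $226.10 + $10071 + $3018 = $15742.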